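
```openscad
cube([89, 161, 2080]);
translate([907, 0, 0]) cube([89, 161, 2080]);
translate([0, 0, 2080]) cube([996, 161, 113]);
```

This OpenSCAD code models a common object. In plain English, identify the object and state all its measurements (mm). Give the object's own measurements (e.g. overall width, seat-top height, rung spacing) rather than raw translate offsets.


A door frame. The clear opening is 818 mm wide and 2080 mm high. Two 89 mm wide jambs, 161 mm deep, stand either side of the opening from the floor to the top of the opening. A 113 mm thick head sits across the top of both jambs, spanning the full outside width of the frame.


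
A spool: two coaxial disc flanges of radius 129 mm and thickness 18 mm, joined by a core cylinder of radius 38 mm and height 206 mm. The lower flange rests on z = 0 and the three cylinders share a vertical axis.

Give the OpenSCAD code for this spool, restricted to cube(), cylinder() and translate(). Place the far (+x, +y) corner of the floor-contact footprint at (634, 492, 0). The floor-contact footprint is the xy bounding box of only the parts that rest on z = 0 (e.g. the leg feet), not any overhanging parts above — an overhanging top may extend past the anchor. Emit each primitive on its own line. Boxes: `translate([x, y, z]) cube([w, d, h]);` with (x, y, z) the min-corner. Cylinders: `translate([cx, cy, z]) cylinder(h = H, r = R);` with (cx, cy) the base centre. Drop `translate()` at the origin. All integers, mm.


translate([505, 363, 0]) cylinder(h = 18, r = 129);
translate([505, 363, 18]) cylinder(h = 206, r = 38);
translate([505, 363, 224]) cylinder(h = 18, r = 129);


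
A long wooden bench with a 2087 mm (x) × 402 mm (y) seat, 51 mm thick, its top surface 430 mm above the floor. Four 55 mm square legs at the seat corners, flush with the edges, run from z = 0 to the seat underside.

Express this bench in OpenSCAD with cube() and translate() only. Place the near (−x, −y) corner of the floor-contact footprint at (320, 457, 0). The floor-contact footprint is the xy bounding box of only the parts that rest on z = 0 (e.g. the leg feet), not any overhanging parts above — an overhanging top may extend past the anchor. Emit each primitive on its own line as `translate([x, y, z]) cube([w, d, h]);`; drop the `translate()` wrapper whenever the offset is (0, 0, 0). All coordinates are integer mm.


translate([320, 457, 379]) cube([2087, 402, 51]);
translate([320, 457, 0]) cube([55, 55, 379]);
translate([320, 804, 0]) cube([55, 55, 379]);
translate([2352, 457, 0]) cube([55, 55, 379]);
translate([2352, 804, 0]) cube([55, 55, 379]);


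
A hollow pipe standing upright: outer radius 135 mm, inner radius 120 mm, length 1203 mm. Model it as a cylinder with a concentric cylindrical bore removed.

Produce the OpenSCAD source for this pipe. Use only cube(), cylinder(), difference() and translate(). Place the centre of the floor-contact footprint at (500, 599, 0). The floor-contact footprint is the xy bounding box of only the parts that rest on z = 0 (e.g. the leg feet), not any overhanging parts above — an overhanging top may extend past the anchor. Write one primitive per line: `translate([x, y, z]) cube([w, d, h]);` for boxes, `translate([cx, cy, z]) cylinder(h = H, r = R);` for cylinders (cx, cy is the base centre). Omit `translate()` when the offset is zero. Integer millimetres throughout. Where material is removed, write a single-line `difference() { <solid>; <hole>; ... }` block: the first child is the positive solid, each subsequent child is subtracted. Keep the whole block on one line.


difference() { translate([500, 599, 0]) cylinder(h = 1203, r = 135); translate([500, 599, 0]) cylinder(h = 1203, r = 120); }


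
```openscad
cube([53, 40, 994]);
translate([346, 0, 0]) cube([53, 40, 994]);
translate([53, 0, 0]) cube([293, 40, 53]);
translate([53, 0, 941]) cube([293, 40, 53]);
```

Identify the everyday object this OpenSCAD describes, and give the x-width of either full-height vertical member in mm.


A picture frame. The border width is 53 mm.

Four thin pieces enclosing a rectangular opening — a picture frame. The two full-height stiles are 994 mm tall; the top rail sits at z = 941 and is 53 mm tall, so the border above the opening is 994 − 941 = 53 mm, matching the stile x-width.


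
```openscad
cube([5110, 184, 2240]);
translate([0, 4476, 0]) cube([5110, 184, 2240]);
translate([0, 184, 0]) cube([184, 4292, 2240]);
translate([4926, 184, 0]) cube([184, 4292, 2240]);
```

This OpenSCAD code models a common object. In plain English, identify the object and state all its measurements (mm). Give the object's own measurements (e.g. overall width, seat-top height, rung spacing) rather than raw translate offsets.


The wall frame of a small rectangular building: four walls, each 2240 mm tall and 184 mm thick, enclosing a footprint 5110 mm (x) by 4660 mm (y) outside-to-outside, with no floor or roof. The front and back walls (the −y and +y sides) span the full width; the two side walls fit between them.


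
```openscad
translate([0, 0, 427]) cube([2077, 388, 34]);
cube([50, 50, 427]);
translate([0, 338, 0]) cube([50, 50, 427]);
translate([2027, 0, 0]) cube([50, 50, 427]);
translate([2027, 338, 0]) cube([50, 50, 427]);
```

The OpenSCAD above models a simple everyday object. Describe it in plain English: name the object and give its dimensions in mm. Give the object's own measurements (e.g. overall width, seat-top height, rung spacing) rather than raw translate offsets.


A long wooden bench with a 2077 mm (x) × 388 mm (y) seat, 34 mm thick, its top surface 461 mm above the floor. Four 50 mm square legs at the seat corners, flush with the edges, run from z = 0 to the seat underside.


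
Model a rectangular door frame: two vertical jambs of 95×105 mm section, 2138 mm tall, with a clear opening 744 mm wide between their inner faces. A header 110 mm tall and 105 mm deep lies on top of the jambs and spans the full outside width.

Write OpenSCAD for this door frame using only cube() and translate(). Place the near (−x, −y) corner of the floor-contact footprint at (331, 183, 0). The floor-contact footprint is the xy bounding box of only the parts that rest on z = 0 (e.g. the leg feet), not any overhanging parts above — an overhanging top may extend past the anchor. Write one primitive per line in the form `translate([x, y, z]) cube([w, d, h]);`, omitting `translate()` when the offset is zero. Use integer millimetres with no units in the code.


translate([331, 183, 0]) cube([95, 105, 2138]);
translate([1170, 183, 0]) cube([95, 105, 2138]);
translate([331, 183, 2138]) cube([934, 105, 110]);


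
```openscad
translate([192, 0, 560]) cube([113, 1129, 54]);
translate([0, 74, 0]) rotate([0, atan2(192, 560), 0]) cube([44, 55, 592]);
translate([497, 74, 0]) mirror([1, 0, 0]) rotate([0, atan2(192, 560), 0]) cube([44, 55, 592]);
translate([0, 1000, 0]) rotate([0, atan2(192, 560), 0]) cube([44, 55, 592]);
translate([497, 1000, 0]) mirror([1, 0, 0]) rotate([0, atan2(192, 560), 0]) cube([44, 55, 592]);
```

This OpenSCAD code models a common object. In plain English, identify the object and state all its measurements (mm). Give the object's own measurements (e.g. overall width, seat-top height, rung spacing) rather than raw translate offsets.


A sawhorse. A 113×1129×54 mm beam (x, y, z) sits on two A-frame leg pairs. Each pair is two raked legs of 44×55 mm section (55 mm along y) splaying symmetrically in x. Each leg rises 560 mm vertically over 192 mm of horizontal reach and is 592 mm long along its own axis. Every leg's outer bottom edge rests on the floor and its outer top edge meets a bottom edge of the beam — the left legs (tilting toward +x) meet the beam's −x bottom edge, the right legs (their mirror images, tilting toward −x) meet its +x bottom edge — so the leg tops tuck under the beam, the beam's underside is 560 mm above the floor, and the feet are 497 mm apart outside-to-outside with the beam centred between them. The two leg pairs are set in 74 mm from either end of the beam.


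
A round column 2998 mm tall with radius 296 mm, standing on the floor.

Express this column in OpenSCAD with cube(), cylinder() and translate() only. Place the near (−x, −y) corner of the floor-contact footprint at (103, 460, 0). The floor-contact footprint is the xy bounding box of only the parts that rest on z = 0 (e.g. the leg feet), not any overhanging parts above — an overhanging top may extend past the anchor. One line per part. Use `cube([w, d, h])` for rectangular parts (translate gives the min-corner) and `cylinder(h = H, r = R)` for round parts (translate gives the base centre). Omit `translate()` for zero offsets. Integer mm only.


translate([399, 756, 0]) cylinder(h = 2998, r = 296);


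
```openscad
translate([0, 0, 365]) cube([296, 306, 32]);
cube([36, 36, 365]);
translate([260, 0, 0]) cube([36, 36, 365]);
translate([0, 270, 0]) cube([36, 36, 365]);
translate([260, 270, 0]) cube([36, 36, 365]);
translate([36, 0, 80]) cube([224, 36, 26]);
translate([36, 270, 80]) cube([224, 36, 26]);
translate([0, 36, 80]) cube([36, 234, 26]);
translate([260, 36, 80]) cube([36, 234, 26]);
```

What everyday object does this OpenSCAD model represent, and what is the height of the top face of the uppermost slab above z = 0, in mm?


A stool. The seat height is 397 mm.

A 296×306×32 slab at z = 365 on four corner posts — a stool. The seat top is 365 + 32 = 397 mm.


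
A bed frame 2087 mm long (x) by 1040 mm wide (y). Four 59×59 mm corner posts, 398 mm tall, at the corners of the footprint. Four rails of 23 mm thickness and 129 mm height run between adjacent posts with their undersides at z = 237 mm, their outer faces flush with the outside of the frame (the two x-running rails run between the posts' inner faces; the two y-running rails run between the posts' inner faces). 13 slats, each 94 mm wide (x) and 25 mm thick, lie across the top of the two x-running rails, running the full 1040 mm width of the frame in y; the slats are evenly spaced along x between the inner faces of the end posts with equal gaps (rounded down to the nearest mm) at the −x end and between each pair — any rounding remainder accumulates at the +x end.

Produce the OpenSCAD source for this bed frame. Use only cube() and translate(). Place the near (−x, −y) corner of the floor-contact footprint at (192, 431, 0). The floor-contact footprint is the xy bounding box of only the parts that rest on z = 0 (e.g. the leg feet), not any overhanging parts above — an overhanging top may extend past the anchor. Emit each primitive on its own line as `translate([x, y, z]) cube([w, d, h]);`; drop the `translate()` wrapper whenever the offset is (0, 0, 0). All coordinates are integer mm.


translate([192, 431, 0]) cube([59, 59, 398]);
translate([192, 1412, 0]) cube([59, 59, 398]);
translate([2220, 431, 0]) cube([59, 59, 398]);
translate([2220, 1412, 0]) cube([59, 59, 398]);
translate([251, 431, 237]) cube([1969, 23, 129]);
translate([251, 1448, 237]) cube([1969, 23, 129]);
translate([192, 490, 237]) cube([23, 922, 129]);
translate([2256, 490, 237]) cube([23, 922, 129]);
translate([304, 431, 366]) cube([94, 1040, 25]);
translate([451, 431, 366]) cube([94, 1040, 25]);
translate([598, 431, 366]) cube([94, 1040, 25]);
translate([745, 431, 366]) cube([94, 1040, 25]);
translate([892, 431, 366]) cube([94, 1040, 25]);
translate([1039, 431, 366]) cube([94, 1040, 25]);
translate([1186, 431, 366]) cube([94, 1040, 25]);
translate([1333, 431, 366]) cube([94, 1040, 25]);
translate([1480, 431, 366]) cube([94, 1040, 25]);
translate([1627, 431, 366]) cube([94, 1040, 25]);
translate([1774, 431, 366]) cube([94, 1040, 25]);
translate([1921, 431, 366]) cube([94, 1040, 25]);
translate([2068, 431, 366]) cube([94, 1040, 25]);


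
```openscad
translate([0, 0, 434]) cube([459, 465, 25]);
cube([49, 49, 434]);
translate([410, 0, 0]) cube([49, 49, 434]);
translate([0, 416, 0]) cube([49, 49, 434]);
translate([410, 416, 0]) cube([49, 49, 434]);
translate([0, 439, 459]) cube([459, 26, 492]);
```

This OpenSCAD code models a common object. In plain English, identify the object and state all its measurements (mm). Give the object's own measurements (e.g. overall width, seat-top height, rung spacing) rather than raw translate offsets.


A chair. The seat is a 459×465×25 mm slab with its top at z = 459 mm, on four 49×49 mm corner legs (flush with the seat edges, standing on z = 0). A flat backrest 26 mm thick, 492 mm tall, spans the full seat width and rises from the seat top along its +y edge, rear face flush with the rear of the seat.


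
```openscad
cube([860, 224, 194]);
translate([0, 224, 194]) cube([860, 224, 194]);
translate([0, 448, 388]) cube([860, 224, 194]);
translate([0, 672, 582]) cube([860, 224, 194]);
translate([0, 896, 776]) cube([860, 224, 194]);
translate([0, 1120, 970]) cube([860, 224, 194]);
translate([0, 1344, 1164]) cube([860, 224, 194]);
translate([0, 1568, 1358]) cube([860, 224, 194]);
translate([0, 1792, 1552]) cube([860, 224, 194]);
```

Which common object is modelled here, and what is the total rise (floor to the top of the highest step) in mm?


A staircase. The total rise is 1746 mm.

9 identical blocks, each offset up and back from the previous — a staircase. Each step is 194 mm tall and there are 9 of them, so the total rise is 9 × 194 = 1746 mm.


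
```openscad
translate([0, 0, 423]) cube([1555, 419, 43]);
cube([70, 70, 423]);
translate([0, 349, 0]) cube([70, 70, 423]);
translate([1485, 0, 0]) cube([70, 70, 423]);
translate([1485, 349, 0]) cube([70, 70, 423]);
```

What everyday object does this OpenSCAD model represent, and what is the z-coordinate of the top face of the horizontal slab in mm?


A bench. The seat-top height is 466 mm.

A long slab on four corner posts — a bench. The slab sits at z = 423 with thickness 43, so the top is 423 + 43 = 466 mm.


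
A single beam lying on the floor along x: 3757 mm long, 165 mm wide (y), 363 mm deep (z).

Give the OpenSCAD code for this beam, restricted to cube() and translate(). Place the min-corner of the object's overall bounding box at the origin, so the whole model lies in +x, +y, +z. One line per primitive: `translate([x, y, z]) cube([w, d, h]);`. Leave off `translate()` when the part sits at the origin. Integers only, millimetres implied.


cube([3757, 165, 363]);


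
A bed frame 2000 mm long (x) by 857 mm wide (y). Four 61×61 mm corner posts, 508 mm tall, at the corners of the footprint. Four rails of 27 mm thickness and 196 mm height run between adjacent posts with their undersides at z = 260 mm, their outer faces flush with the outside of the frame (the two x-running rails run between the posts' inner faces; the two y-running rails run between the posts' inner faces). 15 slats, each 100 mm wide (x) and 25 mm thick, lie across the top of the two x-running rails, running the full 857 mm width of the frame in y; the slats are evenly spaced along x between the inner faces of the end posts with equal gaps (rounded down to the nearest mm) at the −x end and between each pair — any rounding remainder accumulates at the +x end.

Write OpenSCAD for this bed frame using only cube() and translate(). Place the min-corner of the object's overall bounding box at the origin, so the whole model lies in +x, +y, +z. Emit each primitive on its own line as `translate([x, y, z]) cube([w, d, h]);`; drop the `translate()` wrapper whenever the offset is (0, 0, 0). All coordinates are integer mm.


cube([61, 61, 508]);
translate([0, 796, 0]) cube([61, 61, 508]);
translate([1939, 0, 0]) cube([61, 61, 508]);
translate([1939, 796, 0]) cube([61, 61, 508]);
translate([61, 0, 260]) cube([1878, 27, 196]);
translate([61, 830, 260]) cube([1878, 27, 196]);
translate([0, 61, 260]) cube([27, 735, 196]);
translate([1973, 61, 260]) cube([27, 735, 196]);
translate([84, 0, 456]) cube([100, 857, 25]);
translate([207, 0, 456]) cube([100, 857, 25]);
translate([330, 0, 456]) cube([100, 857, 25]);
translate([453, 0, 456]) cube([100, 857, 25]);
translate([576, 0, 456]) cube([100, 857, 25]);
translate([699, 0, 456]) cube([100, 857, 25]);
translate([822, 0, 456]) cube([100, 857, 25]);
translate([945, 0, 456]) cube([100, 857, 25]);
translate([1068, 0, 456]) cube([100, 857, 25]);
translate([1191, 0, 456]) cube([100, 857, 25]);
translate([1314, 0, 456]) cube([100, 857, 25]);
translate([1437, 0, 456]) cube([100, 857, 25]);
translate([1560, 0, 456]) cube([100, 857, 25]);
translate([1683, 0, 456]) cube([100, 857, 25]);
translate([1806, 0, 456]) cube([100, 857, 25]);


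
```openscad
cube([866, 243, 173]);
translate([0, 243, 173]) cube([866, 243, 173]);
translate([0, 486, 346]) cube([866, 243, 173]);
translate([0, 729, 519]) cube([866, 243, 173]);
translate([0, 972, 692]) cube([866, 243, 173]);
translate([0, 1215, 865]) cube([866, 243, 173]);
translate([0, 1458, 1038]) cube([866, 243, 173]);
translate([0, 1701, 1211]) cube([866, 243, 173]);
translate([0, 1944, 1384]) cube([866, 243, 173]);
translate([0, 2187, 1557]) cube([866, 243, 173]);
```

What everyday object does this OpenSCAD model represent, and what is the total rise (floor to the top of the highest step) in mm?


A staircase. The total rise is 1730 mm.

10 identical blocks, each offset up and back from the previous — a staircase. Each step is 173 mm tall and there are 10 of them, so the total rise is 10 × 173 = 1730 mm.


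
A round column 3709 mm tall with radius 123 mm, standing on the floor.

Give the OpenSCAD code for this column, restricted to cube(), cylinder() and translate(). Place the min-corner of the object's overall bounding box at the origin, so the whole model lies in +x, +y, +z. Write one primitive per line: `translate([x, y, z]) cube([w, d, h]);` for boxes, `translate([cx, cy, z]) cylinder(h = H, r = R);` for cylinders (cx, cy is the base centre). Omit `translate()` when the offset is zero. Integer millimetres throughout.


translate([123, 123, 0]) cylinder(h = 3709, r = 123);


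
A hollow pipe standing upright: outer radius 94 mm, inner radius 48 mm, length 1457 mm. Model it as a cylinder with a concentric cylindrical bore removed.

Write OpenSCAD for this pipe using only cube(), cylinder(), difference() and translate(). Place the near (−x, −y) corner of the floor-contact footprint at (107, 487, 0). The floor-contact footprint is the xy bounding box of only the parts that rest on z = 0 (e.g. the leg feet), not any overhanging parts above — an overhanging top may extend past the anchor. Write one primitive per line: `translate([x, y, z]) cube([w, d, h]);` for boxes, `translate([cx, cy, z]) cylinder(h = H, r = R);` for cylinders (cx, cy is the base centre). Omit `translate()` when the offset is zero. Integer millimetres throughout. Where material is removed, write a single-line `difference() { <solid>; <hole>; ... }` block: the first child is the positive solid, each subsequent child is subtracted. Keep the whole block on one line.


difference() { translate([201, 581, 0]) cylinder(h = 1457, r = 94); translate([201, 581, 0]) cylinder(h = 1457, r = 48); }


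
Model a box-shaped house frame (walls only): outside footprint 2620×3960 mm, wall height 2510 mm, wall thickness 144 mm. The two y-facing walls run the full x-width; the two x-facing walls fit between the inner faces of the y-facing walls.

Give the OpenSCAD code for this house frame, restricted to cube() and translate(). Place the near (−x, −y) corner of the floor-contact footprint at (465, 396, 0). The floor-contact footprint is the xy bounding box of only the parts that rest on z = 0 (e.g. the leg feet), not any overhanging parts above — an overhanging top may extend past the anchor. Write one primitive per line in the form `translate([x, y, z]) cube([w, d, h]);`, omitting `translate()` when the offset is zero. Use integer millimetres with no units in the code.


translate([465, 396, 0]) cube([2620, 144, 2510]);
translate([465, 4212, 0]) cube([2620, 144, 2510]);
translate([465, 540, 0]) cube([144, 3672, 2510]);
translate([2941, 540, 0]) cube([144, 3672, 2510]);


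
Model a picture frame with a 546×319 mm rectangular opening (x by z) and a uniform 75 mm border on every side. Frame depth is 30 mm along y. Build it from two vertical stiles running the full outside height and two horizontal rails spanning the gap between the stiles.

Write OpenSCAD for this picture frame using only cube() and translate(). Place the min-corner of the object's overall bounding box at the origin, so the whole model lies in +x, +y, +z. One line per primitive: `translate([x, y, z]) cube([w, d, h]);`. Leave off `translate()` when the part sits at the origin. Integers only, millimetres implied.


cube([75, 30, 469]);
translate([621, 0, 0]) cube([75, 30, 469]);
translate([75, 0, 0]) cube([546, 30, 75]);
translate([75, 0, 394]) cube([546, 30, 75]);


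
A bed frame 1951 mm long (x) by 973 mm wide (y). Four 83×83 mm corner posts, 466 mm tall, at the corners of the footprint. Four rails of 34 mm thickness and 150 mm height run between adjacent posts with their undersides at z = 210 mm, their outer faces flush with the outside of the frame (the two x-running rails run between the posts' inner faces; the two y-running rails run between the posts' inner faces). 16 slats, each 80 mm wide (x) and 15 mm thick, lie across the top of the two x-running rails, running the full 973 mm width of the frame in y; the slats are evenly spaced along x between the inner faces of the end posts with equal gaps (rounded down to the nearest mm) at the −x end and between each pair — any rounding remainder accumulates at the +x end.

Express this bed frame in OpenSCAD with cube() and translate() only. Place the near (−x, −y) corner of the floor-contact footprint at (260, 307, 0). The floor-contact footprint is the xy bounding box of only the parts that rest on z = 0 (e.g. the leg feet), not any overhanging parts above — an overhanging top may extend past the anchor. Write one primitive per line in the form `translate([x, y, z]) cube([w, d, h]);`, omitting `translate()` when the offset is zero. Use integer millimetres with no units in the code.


translate([260, 307, 0]) cube([83, 83, 466]);
translate([260, 1197, 0]) cube([83, 83, 466]);
translate([2128, 307, 0]) cube([83, 83, 466]);
translate([2128, 1197, 0]) cube([83, 83, 466]);
translate([343, 307, 210]) cube([1785, 34, 150]);
translate([343, 1246, 210]) cube([1785, 34, 150]);
translate([260, 390, 210]) cube([34, 807, 150]);
translate([2177, 390, 210]) cube([34, 807, 150]);
translate([372, 307, 360]) cube([80, 973, 15]);
translate([481, 307, 360]) cube([80, 973, 15]);
translate([590, 307, 360]) cube([80, 973, 15]);
translate([699, 307, 360]) cube([80, 973, 15]);
translate([808, 307, 360]) cube([80, 973, 15]);
translate([917, 307, 360]) cube([80, 973, 15]);
translate([1026, 307, 360]) cube([80, 973, 15]);
translate([1135, 307, 360]) cube([80, 973, 15]);
translate([1244, 307, 360]) cube([80, 973, 15]);
translate([1353, 307, 360]) cube([80, 973, 15]);
translate([1462, 307, 360]) cube([80, 973, 15]);
translate([1571, 307, 360]) cube([80, 973, 15]);
translate([1680, 307, 360]) cube([80, 973, 15]);
translate([1789, 307, 360]) cube([80, 973, 15]);
translate([1898, 307, 360]) cube([80, 973, 15]);
translate([2007, 307, 360]) cube([80, 973, 15]);


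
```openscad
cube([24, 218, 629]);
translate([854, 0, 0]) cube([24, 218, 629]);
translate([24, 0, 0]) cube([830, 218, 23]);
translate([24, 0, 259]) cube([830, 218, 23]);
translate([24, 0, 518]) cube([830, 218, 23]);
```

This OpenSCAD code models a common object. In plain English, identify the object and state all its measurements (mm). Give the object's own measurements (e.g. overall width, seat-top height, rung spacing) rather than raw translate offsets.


An open bookshelf. Two side panels, each 24 mm thick, 218 mm deep and 629 mm tall, stand 878 mm apart (outside-to-outside). Between them sit 3 shelves, each 23 mm thick and 218 mm deep, spanning the full gap between the sides. The bottom shelf rests on the floor (its underside at z = 0) and the clear gap between one shelf's top and the next shelf's underside is 236 mm.


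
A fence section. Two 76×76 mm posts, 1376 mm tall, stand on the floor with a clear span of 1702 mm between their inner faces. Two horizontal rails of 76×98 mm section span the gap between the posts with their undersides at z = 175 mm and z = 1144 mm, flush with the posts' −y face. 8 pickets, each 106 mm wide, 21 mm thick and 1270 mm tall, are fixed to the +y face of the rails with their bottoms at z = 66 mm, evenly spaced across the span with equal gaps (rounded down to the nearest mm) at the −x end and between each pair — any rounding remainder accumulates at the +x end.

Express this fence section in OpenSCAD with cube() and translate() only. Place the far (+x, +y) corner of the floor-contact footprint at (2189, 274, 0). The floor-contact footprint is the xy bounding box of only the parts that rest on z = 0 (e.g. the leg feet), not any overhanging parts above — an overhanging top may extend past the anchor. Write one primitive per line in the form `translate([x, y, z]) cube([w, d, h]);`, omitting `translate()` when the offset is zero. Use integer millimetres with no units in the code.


translate([335, 198, 0]) cube([76, 76, 1376]);
translate([2113, 198, 0]) cube([76, 76, 1376]);
translate([411, 198, 175]) cube([1702, 76, 98]);
translate([411, 198, 1144]) cube([1702, 76, 98]);
translate([505, 274, 66]) cube([106, 21, 1270]);
translate([705, 274, 66]) cube([106, 21, 1270]);
translate([905, 274, 66]) cube([106, 21, 1270]);
translate([1105, 274, 66]) cube([106, 21, 1270]);
translate([1305, 274, 66]) cube([106, 21, 1270]);
translate([1505, 274, 66]) cube([106, 21, 1270]);
translate([1705, 274, 66]) cube([106, 21, 1270]);
translate([1905, 274, 66]) cube([106, 21, 1270]);


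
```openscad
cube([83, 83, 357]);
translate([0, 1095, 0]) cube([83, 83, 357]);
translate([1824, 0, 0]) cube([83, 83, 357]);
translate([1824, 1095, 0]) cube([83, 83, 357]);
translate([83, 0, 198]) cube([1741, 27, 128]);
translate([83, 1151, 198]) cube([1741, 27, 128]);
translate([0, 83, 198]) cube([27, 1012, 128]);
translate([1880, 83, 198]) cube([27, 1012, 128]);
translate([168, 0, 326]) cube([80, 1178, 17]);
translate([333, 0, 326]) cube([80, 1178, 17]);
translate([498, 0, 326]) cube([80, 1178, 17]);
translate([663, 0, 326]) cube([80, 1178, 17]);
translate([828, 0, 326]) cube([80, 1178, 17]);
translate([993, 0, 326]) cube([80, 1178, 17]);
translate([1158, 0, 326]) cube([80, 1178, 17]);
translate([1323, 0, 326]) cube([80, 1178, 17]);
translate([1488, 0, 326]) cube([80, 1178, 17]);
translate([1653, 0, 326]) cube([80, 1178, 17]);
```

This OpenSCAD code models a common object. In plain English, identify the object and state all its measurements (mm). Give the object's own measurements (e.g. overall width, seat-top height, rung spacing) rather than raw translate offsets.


A bed frame 1907 mm long (x) by 1178 mm wide (y). Four 83×83 mm corner posts, 357 mm tall, at the corners of the footprint. Four rails of 27 mm thickness and 128 mm height run between adjacent posts with their undersides at z = 198 mm, their outer faces flush with the outside of the frame (the two x-running rails run between the posts' inner faces; the two y-running rails run between the posts' inner faces). 10 slats, each 80 mm wide (x) and 17 mm thick, lie across the top of the two x-running rails, running the full 1178 mm width of the frame in y; along x they sit between the end posts with a 85 mm gap after the −x posts and between neighbouring slats, leaving 91 mm before the +x posts.


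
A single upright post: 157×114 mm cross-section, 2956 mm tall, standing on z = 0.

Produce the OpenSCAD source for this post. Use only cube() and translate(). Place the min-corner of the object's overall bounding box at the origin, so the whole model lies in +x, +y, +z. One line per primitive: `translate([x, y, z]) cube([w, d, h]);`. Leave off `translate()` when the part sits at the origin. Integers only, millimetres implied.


cube([157, 114, 2956]);


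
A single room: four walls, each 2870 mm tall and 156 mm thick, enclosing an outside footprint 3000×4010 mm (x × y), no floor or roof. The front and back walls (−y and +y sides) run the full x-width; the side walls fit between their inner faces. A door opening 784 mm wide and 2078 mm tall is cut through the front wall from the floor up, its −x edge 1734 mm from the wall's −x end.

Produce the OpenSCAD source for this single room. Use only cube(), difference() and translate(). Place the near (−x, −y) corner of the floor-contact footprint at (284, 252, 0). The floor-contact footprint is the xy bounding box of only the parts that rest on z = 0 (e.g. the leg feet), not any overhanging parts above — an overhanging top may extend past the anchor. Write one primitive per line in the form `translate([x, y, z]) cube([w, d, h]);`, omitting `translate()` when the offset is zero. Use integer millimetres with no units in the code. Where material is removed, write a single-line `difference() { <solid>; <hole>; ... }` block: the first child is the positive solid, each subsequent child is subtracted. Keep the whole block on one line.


difference() { translate([284, 252, 0]) cube([3000, 156, 2870]); translate([2018, 252, 0]) cube([784, 156, 2078]); }
translate([284, 4106, 0]) cube([3000, 156, 2870]);
translate([284, 408, 0]) cube([156, 3698, 2870]);
translate([3128, 408, 0]) cube([156, 3698, 2870]);


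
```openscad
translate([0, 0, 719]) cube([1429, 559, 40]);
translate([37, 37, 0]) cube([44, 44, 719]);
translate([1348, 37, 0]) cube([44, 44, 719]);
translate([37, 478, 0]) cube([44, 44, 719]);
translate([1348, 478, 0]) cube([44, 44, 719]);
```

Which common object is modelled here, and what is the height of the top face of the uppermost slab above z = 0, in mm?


A table. The table height is 759 mm.

A 1429×559×40 slab sits at z = 719 on four 44 mm square posts — a table. The top surface is at 719 + 40 = 759 mm.


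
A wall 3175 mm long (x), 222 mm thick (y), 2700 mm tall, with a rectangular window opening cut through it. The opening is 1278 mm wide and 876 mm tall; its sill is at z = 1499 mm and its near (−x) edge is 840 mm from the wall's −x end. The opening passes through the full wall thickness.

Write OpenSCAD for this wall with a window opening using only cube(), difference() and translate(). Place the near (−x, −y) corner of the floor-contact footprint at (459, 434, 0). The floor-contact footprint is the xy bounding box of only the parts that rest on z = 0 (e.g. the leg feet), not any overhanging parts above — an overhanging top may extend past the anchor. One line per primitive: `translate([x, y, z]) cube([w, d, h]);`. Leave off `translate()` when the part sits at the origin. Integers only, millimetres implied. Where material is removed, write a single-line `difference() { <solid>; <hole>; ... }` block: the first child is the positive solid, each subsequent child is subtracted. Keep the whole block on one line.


difference() { translate([459, 434, 0]) cube([3175, 222, 2700]); translate([1299, 434, 1499]) cube([1278, 222, 876]); }


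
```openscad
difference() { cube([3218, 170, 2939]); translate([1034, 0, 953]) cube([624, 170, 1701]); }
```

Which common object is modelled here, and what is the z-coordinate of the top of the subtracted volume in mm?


A wall with a window opening. The window head height is 2654 mm.

A wall with a rectangular opening subtracted — a window. Sill at z = 953, opening 1701 mm tall, so the head is at 953 + 1701 = 2654 mm.


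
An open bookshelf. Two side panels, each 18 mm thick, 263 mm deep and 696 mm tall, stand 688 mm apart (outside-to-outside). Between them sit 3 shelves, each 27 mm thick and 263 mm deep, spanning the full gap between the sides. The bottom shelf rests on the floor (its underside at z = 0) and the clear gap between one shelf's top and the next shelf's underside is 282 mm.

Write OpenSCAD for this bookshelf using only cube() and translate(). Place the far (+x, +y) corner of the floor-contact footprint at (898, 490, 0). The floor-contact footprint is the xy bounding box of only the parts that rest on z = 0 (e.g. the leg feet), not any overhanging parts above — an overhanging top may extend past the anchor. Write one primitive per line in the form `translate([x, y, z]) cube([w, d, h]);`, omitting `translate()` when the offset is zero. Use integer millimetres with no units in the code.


translate([210, 227, 0]) cube([18, 263, 696]);
translate([880, 227, 0]) cube([18, 263, 696]);
translate([228, 227, 0]) cube([652, 263, 27]);
translate([228, 227, 309]) cube([652, 263, 27]);
translate([228, 227, 618]) cube([652, 263, 27]);


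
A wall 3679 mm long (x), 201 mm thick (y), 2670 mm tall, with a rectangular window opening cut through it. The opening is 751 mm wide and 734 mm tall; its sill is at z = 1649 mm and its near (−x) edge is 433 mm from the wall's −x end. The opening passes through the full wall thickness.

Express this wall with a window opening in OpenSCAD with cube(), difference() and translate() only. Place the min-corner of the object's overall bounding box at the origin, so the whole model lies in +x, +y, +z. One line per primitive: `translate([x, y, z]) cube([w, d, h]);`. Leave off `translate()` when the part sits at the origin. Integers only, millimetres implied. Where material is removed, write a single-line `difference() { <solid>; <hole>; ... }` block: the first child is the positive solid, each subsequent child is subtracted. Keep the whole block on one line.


difference() { cube([3679, 201, 2670]); translate([433, 0, 1649]) cube([751, 201, 734]); }


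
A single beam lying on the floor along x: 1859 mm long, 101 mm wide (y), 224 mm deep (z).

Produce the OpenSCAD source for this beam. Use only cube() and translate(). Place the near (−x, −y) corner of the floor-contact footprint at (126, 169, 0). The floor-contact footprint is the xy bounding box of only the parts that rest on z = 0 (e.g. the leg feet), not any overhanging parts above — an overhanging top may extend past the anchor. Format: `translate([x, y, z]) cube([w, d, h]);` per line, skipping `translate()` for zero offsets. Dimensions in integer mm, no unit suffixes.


translate([126, 169, 0]) cube([1859, 101, 224]);


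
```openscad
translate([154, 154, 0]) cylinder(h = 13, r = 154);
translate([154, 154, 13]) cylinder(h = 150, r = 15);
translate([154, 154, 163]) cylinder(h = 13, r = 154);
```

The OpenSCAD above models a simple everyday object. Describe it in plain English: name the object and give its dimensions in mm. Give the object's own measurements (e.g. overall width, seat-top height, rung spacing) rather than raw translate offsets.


A spool: two coaxial disc flanges of radius 154 mm and thickness 13 mm, joined by a core cylinder of radius 15 mm and height 150 mm. The lower flange rests on z = 0 and the three cylinders share a vertical axis.


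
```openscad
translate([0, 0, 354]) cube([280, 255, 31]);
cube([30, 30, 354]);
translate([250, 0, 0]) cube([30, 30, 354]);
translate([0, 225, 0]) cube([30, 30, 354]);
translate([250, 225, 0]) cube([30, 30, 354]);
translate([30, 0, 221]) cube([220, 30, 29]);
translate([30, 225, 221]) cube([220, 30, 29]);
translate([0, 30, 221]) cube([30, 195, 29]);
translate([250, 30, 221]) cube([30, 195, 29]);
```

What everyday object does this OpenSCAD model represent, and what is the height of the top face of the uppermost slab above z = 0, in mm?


A stool. The seat height is 385 mm.

A 280×255×31 slab at z = 354 on four corner posts — a stool. The seat top is 354 + 31 = 385 mm.


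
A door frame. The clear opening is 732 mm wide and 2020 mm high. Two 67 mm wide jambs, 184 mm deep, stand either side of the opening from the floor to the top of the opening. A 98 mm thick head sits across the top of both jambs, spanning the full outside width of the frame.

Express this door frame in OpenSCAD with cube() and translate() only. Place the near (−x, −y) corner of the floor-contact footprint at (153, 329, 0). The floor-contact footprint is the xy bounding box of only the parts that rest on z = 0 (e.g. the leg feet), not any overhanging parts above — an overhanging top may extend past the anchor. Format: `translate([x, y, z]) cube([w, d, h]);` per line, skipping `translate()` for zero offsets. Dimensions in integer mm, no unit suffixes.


translate([153, 329, 0]) cube([67, 184, 2020]);
translate([952, 329, 0]) cube([67, 184, 2020]);
translate([153, 329, 2020]) cube([866, 184, 98]);


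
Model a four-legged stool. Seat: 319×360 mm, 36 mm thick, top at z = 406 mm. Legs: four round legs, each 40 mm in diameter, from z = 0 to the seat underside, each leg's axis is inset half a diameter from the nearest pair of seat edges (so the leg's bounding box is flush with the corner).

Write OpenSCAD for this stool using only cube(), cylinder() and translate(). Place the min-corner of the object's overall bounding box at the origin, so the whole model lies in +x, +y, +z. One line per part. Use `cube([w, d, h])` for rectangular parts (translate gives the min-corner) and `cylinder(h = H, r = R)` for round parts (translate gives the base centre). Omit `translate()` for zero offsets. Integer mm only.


translate([0, 0, 370]) cube([319, 360, 36]);
translate([20, 20, 0]) cylinder(h = 370, r = 20);
translate([299, 20, 0]) cylinder(h = 370, r = 20);
translate([20, 340, 0]) cylinder(h = 370, r = 20);
translate([299, 340, 0]) cylinder(h = 370, r = 20);


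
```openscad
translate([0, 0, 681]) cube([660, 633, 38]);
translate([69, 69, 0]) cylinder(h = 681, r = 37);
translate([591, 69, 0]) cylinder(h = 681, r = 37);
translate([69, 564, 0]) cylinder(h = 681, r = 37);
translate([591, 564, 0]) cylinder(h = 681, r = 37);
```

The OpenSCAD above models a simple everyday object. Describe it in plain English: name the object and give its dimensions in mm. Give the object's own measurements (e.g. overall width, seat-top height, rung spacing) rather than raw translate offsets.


A rectangular dining table. The top is 660×633×38 mm with its upper surface at z = 719 mm. It stands on four round legs of 74 mm diameter, each leg's bounding box inset 32 mm from the nearest pair of top edges, running from the floor to the underside of the top.


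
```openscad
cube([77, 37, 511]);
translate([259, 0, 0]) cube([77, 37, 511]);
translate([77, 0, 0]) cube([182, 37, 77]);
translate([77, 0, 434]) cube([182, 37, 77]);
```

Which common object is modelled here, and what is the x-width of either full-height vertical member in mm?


A picture frame. The border width is 77 mm.

Four thin pieces enclosing a rectangular opening — a picture frame. The two full-height stiles are 511 mm tall; the top rail sits at z = 434 and is 77 mm tall, so the border above the opening is 511 − 434 = 77 mm, matching the stile x-width.


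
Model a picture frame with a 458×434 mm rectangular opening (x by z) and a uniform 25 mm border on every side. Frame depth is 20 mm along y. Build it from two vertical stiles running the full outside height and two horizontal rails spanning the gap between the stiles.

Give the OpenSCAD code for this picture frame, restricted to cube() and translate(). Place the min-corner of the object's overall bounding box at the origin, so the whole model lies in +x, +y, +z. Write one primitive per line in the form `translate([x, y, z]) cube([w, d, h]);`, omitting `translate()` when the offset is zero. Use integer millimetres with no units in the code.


cube([25, 20, 484]);
translate([483, 0, 0]) cube([25, 20, 484]);
translate([25, 0, 0]) cube([458, 20, 25]);
translate([25, 0, 459]) cube([458, 20, 25]);


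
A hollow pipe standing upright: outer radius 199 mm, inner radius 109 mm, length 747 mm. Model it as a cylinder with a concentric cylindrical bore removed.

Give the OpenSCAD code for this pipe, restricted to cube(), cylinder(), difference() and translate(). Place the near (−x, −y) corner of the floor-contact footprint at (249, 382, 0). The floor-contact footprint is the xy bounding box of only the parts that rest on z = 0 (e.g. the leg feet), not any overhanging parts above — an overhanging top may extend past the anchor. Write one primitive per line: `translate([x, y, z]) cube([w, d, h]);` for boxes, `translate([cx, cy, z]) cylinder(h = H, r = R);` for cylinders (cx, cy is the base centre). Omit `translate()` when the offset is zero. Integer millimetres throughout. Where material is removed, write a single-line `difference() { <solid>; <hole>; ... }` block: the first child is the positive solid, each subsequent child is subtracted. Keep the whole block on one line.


difference() { translate([448, 581, 0]) cylinder(h = 747, r = 199); translate([448, 581, 0]) cylinder(h = 747, r = 109); }
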